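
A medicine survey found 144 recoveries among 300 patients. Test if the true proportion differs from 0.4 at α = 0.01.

p̂ = 0.48, p₀ = 0.4. z = (p̂ - p₀)/√(p₀(1-p₀)/n) = 2.828. Critical: ±2.576. Reject H₀.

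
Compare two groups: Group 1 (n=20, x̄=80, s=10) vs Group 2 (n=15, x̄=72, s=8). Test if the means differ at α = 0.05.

Pooled sp = 9.2. t = 2.545, df = 33. Critical t = ±2.035. Reject H₀.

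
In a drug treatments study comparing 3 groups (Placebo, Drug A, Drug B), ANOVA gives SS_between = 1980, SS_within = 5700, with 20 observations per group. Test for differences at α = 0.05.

df_between = 2, df_within = 57. F = MS_between/MS_within = 990.0/100.0 = 9.9. F_crit ≈ 3.159. Reject H₀. At least one mean differs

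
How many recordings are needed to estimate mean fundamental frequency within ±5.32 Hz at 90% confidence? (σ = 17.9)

n = (z*σ/E)² = (1.645×17.9/5.32)² = 30.6 → n = 31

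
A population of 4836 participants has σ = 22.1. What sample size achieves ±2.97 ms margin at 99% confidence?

Without FPC: n₀ = (2.576×22.1/2.97)² = 367.42. With FPC: n = n₀N/(n₀+N-1) = 341.5 → n = 342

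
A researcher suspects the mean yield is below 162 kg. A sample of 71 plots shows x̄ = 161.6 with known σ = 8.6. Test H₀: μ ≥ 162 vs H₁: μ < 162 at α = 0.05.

z = -0.392. Critical value: -1.645. Fail to reject H₀.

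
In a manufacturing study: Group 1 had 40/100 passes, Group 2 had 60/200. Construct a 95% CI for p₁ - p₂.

p̂₁ = 0.4, p̂₂ = 0.3. Difference = 0.1. CI = (-0.015, 0.215)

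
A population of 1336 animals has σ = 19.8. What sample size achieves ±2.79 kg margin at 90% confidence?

Without FPC: n₀ = (1.645×19.8/2.79)² = 136.287. With FPC: n = n₀N/(n₀+N-1) = 123.8 → n = 124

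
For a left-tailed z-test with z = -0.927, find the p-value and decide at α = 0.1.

p = P(Z < -0.927) = Φ(-0.927) ≈ 0.177. Since p ≥ 0.1, fail to reject H₀ (not significant) at α = 0.1.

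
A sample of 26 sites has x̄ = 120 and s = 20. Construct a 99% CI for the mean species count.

CI = x̄ ± t*(s/√n) = 120 ± 2.787(20/√26) = (109.07, 130.93)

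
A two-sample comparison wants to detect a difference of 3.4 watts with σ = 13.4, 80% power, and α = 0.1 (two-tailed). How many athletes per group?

n per group = 2(z_α/2 + z_β)²σ²/d² = 2×(1.645 + 0.84)²×13.4²/3.4² = 191.8 → n = 192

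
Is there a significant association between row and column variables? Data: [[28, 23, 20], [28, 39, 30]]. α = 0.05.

χ² = 2.157. df = 2, critical = 5.991. Fail to reject H₀. No evidence of dependence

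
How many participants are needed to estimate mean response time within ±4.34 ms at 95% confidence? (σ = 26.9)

n = (z*σ/E)² = (1.96×26.9/4.34)² = 147.6 → n = 148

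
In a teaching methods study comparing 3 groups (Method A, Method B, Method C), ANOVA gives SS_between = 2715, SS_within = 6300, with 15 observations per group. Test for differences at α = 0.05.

df_between = 2, df_within = 42. F = MS_between/MS_within = 1357.5/150.0 = 9.05. F_crit ≈ 3.22. Reject H₀. At least one mean differs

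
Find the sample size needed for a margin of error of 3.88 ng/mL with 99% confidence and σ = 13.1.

n = (z*σ/E)² = (2.576×13.1/3.88)² = 75.6 → n = 76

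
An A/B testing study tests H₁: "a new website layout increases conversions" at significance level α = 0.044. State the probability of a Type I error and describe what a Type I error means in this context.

P(Type I error) = α = 0.044. A Type I error is rejecting H₀ when H₀ is actually true (false positive) — here, concluding that a new website layout increases conversions when in fact this is not the case. Consequence: rolling out a layout that doesn't actually help — wasted engineering effort.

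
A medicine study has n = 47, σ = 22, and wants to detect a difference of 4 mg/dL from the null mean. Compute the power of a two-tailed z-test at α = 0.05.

SE = σ/√n = 22/√47 = 3.209. Non-centrality λ = d/SE = 4/3.209 = 1.246. Power ≈ Φ(λ - z_{α/2}) = Φ(1.246 - 1.96) = Φ(-0.714) = 0.238.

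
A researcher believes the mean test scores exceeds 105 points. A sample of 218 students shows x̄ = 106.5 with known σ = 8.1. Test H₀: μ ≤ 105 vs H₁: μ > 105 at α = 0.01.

z = 2.734. Critical value: 2.33. Reject H₀.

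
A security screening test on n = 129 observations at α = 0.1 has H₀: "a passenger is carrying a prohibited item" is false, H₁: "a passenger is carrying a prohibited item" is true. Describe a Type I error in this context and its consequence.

Type I error: rejecting H₀ when it is true — concluding that a passenger is carrying a prohibited item when in fact it is not. Consequence: detaining an innocent passenger — delay and inconvenience.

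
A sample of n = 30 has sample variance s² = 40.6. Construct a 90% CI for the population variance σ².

df = 29. χ²_{0.05} = 42.557, χ²_{0.95} = 17.708. CI for σ² = ((n-1)s²/χ²_{α/2}, (n-1)s²/χ²_{1-α/2}) = (29·40.6/42.557, 29·40.6/17.708) = (27.67, 66.49)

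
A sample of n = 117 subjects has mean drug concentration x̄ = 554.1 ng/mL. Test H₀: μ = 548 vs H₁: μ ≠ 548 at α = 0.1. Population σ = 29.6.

z = (x̄ - μ₀)/(σ/√n) = (554.1 - 548)/(29.6/√117) = 2.229. Critical value: ±1.645. Since |2.229| > 1.645, Reject H₀.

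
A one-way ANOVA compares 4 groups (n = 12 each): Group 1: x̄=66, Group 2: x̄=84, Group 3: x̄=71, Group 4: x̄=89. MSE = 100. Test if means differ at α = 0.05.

Grand mean = 77.5. SS_between = 4188.0, MS_between = 1396.0. F = 13.96, F_crit ≈ 2.816. Reject H₀.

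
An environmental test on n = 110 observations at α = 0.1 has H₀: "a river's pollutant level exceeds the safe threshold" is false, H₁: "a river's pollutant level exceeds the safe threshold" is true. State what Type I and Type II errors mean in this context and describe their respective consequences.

Type I (false positive): concluding that a river's pollutant level exceeds the safe threshold when it is not — shutting down a compliant factory unnecessarily. Type II (false negative): failing to conclude that a river's pollutant level exceeds the safe threshold when it is — allowing unsafe pollution to continue. Which is costlier depends on domain priorities and is a judgement call rather than a statistical fact.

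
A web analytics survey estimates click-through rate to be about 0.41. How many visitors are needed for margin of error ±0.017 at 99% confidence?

n = z²p(1-p)/E² = 2.576²×0.41×0.59/0.017² = 5554.3 → n = 5555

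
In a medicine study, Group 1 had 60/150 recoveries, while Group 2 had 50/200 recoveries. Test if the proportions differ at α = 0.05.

p̂₁ = 0.4, p̂₂ = 0.25, pooled p̂ = 0.314. z = 2.991. Critical: ±1.96. Reject H₀.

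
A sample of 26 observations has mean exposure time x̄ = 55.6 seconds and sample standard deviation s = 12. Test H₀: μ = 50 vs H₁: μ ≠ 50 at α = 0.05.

t = (x̄ - μ₀)/(s/√n) = (55.6 - 50)/(12/√26) = 2.38. df = 25, critical t = ±2.06. Reject H₀.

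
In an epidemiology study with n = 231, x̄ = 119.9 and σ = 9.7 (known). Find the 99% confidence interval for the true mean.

CI = x̄ ± z*(σ/√n) = 119.9 ± 2.576(9.7/√231) = 119.9 ± 1.64 = (118.26, 121.54)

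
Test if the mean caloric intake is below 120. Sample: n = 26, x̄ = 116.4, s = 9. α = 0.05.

t = (116.4 - 120)/(9/√26) = -2.04, df = 25. Critical t = -1.708. Reject H₀.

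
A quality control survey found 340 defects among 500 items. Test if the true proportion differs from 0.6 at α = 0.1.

p̂ = 0.68, p₀ = 0.6. z = (p̂ - p₀)/√(p₀(1-p₀)/n) = 3.651. Critical: ±1.645. Reject H₀.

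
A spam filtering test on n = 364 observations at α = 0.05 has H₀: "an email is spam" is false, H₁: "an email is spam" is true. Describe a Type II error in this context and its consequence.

Type II error: failing to reject H₀ when it is false — concluding that an email is spam is not supported when in fact it is. Consequence: a spam email lands in the inbox.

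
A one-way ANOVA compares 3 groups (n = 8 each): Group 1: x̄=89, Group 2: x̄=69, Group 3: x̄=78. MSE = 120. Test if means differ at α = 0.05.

Grand mean = 78.67. SS_between = 1605.33, MS_between = 802.67. F = 6.689, F_crit ≈ 3.467. Reject H₀.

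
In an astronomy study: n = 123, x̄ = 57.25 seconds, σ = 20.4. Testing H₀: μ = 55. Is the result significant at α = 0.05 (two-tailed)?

z = (57.25 - 55)/(20.4/√123) = 1.223. Since |z| ≤ 1.96, not significant at α = 0.05.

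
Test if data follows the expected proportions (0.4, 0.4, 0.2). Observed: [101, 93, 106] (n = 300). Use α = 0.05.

Expected: [120.0, 120.0, 60.0]. χ² = 44.35. df = 2, critical = 5.991. Reject H₀.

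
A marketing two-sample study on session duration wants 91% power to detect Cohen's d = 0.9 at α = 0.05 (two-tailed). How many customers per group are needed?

z_{α/2} = 1.96, z_β = Φ⁻¹(0.91) = 1.341. For large effect (d = 0.9): n per group = 2(z_{α/2} + z_β)²/d² = 2(1.96 + 1.341)²/0.9² = 26.9 → 27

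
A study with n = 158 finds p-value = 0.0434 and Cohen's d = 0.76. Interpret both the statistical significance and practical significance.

Statistically significant (p = 0.0434 < 0.05). Cohen's d = 0.76 indicates a medium effect size. Both statistical and practical significance should be considered.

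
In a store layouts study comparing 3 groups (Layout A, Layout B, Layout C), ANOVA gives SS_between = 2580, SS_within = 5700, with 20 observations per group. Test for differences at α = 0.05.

df_between = 2, df_within = 57. F = MS_between/MS_within = 1290.0/100.0 = 12.9. F_crit ≈ 3.159. Reject H₀. At least one mean differs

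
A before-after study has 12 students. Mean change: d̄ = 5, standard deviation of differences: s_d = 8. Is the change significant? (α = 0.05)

t = d̄/(s_d/√n) = 5/(8/√12) = 2.165. df = 11, critical t = ±2.201. Fail to reject H₀.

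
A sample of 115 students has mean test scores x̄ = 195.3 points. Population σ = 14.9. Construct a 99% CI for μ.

CI = x̄ ± z*(σ/√n) = 195.3 ± 2.576(14.9/√115) = 195.3 ± 3.58 = (191.72, 198.88)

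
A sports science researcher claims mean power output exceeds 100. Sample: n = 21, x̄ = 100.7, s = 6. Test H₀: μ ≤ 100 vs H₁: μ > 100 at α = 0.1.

t = (100.7 - 100)/(6/√21) = 0.535, df = 20. Critical t = 1.325. Fail to reject H₀.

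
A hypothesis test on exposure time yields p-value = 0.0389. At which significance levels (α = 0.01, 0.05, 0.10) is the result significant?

p = 0.0389. Significant at: α = 0.05, 0.1.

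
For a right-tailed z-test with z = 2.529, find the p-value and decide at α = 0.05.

p = P(Z > 2.529) = 1 - Φ(2.529) ≈ 0.0057. Since p < 0.05, reject H₀ (significant) at α = 0.05.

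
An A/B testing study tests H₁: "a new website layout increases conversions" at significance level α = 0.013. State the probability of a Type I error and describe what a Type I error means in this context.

P(Type I error) = α = 0.013. A Type I error is rejecting H₀ when H₀ is actually true (false positive) — here, concluding that a new website layout increases conversions when in fact this is not the case. Consequence: rolling out a layout that doesn't actually help — wasted engineering effort.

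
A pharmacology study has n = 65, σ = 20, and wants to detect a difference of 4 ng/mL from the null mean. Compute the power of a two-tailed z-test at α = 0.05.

SE = σ/√n = 20/√65 = 2.481. Non-centrality λ = d/SE = 4/2.481 = 1.612. Power ≈ Φ(λ - z_{α/2}) = Φ(1.612 - 1.96) = Φ(-0.348) = 0.364.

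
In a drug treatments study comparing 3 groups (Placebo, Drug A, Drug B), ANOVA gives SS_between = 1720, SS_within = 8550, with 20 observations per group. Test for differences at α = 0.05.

df_between = 2, df_within = 57. F = MS_between/MS_within = 860.0/150.0 = 5.733. F_crit ≈ 3.159. Reject H₀. At least one mean differs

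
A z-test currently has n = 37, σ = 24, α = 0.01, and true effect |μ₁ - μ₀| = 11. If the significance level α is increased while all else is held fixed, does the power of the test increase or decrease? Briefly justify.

Power increases: a larger α lowers the critical value, so more of the H₁ sampling distribution falls in the rejection region.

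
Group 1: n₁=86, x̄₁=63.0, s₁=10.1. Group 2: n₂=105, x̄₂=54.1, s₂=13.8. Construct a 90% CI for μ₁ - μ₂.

Difference = 8.9. SE = √(10.1²/86 + 13.8²/105) = 1.732. CI = (6.05, 11.75)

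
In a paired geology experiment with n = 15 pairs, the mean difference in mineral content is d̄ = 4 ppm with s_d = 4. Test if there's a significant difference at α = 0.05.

t = d̄/(s_d/√n) = 4/(4/√15) = 3.873. df = 14, critical t = ±2.145. Reject H₀.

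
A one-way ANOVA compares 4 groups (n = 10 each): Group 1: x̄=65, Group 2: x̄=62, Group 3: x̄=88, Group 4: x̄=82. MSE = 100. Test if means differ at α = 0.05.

Grand mean = 74.25. SS_between = 4847.5, MS_between = 1615.83. F = 16.158, F_crit ≈ 2.866. Reject H₀.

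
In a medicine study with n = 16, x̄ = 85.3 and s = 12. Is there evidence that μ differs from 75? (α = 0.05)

t = (x̄ - μ₀)/(s/√n) = (85.3 - 75)/(12/√16) = 3.433. df = 15, critical t = ±2.131. Reject H₀.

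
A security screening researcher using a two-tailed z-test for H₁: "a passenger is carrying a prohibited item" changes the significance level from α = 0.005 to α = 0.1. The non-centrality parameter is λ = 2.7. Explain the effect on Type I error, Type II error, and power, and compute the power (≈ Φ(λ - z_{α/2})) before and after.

Increasing α from 0.005 to 0.1:
• Type I error rate increases (α is the Type I rate by definition).
• Critical value moves from z_{α/2} = 2.807 to 1.645, so power = Φ(λ - z_{α/2}) goes from Φ(2.7 - 2.807) = 0.457 to Φ(2.7 - 1.645) = 0.854.
• Type II error rate β = 1 - power therefore decreases (0.543 → 0.146).
Appropriate when false negatives are costly — here, letting a prohibited item through — security breach.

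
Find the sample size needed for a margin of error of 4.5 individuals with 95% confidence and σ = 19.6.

n = (z*σ/E)² = (1.96×19.6/4.5)² = 72.9 → n = 73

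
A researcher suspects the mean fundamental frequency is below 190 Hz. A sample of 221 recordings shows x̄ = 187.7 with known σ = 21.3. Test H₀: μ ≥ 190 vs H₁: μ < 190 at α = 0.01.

z = -1.605. Critical value: -2.33. Fail to reject H₀.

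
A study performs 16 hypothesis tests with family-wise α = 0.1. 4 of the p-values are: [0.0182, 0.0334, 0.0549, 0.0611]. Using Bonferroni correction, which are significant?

Bonferroni α = 0.1/16 = 0.00625. None of the given p-values are significant.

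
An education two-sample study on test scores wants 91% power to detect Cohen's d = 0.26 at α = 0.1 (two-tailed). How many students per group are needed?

z_{α/2} = 1.645, z_β = Φ⁻¹(0.91) = 1.341. For small effect (d = 0.26): n per group = 2(z_{α/2} + z_β)²/d² = 2(1.645 + 1.341)²/0.26² = 263.8 → 264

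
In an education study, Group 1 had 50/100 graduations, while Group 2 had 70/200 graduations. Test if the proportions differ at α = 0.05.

p̂₁ = 0.5, p̂₂ = 0.35, pooled p̂ = 0.4. z = 2.5. Critical: ±1.96. Reject H₀.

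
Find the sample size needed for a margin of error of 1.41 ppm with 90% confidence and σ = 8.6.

n = (z*σ/E)² = (1.645×8.6/1.41)² = 100.7 → n = 101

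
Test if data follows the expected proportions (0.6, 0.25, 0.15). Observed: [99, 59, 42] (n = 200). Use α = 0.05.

Expected: [120.0, 50.0, 30.0]. χ² = 10.095. df = 2, critical = 5.991. Reject H₀.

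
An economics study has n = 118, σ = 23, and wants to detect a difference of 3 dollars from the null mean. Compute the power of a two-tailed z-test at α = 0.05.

SE = σ/√n = 23/√118 = 2.117. Non-centrality λ = d/SE = 3/2.117 = 1.417. Power ≈ Φ(λ - z_{α/2}) = Φ(1.417 - 1.96) = Φ(-0.543) = 0.294.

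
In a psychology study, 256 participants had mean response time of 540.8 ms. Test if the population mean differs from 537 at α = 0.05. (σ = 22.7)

z = (x̄ - μ₀)/(σ/√n) = (540.8 - 537)/(22.7/√256) = 2.678. Critical value: ±1.96. Since |2.678| > 1.96, Reject H₀.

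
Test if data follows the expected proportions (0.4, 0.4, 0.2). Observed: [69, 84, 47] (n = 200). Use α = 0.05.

Expected: [80.0, 80.0, 40.0]. χ² = 2.938. df = 2, critical = 5.991. Fail to reject H₀.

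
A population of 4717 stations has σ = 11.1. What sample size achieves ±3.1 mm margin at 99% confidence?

Without FPC: n₀ = (2.576×11.1/3.1)² = 85.077. With FPC: n = n₀N/(n₀+N-1) = 83.6 → n = 84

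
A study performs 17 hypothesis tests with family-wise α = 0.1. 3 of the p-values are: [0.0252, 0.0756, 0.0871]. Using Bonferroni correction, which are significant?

Bonferroni α = 0.1/17 = 0.00588. None of the given p-values are significant.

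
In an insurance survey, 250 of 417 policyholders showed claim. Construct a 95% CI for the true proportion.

p̂ = 0.6. CI = p̂ ± z*√(p̂(1-p̂)/n) = (0.552, 0.647)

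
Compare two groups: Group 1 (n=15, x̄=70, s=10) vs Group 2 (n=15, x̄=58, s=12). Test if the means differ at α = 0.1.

Pooled sp = 11.05. t = 2.975, df = 28. Critical t = ±1.701. Reject H₀.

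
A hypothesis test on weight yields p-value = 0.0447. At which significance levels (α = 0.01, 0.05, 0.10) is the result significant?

p = 0.0447. Significant at: α = 0.05, 0.1.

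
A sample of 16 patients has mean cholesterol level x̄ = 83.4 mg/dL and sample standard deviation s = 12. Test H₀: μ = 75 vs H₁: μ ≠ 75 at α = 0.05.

t = (x̄ - μ₀)/(s/√n) = (83.4 - 75)/(12/√16) = 2.8. df = 15, critical t = ±2.131. Reject H₀.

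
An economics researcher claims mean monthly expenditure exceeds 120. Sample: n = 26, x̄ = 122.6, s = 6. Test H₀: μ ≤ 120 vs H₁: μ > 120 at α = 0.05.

t = (122.6 - 120)/(6/√26) = 2.21, df = 25. Critical t = 1.708. Reject H₀.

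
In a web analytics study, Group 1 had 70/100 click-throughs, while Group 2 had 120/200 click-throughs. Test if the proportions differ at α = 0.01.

p̂₁ = 0.7, p̂₂ = 0.6, pooled p̂ = 0.633. z = 1.694. Critical: ±2.576. Fail to reject H₀.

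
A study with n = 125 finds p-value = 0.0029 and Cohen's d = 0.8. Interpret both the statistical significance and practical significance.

Statistically significant (p = 0.0029 < 0.05). Cohen's d = 0.8 indicates a large effect size. Both statistical and practical significance should be considered.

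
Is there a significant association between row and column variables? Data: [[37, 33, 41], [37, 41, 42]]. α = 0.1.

χ² = 0.527. df = 2, critical = 4.605. Fail to reject H₀. No evidence of dependence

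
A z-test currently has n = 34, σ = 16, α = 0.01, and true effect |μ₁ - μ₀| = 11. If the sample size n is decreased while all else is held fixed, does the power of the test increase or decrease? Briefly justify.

Power decreases: a smaller n inflates the standard error σ/√n, pulling the sampling distribution under H₁ back toward the critical value.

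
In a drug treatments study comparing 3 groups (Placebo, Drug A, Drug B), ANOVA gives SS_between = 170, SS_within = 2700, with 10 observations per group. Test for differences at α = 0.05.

df_between = 2, df_within = 27. F = MS_between/MS_within = 85.0/100.0 = 0.85. F_crit ≈ 3.354. Fail to reject H₀.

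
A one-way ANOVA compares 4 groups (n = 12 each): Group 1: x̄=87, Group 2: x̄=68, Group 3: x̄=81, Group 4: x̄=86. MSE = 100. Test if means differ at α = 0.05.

Grand mean = 80.5. SS_between = 2748.0, MS_between = 916.0. F = 9.16, F_crit ≈ 2.816. Reject H₀.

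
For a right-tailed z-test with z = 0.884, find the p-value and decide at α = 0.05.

p = P(Z > 0.884) = 1 - Φ(0.884) ≈ 0.1883. Since p ≥ 0.05, fail to reject H₀ (not significant) at α = 0.05.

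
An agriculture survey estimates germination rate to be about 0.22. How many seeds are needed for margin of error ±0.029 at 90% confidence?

n = z²p(1-p)/E² = 1.645²×0.22×0.78/0.029² = 552.1 → n = 553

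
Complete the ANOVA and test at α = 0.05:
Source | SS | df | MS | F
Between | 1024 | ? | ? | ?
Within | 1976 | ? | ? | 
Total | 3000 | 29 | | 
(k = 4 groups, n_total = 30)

df_between = 3, df_within = 26. MS_between = 341.33, MS_within = 76.0. F = 4.491, F_crit ≈ 2.975. Reject H₀.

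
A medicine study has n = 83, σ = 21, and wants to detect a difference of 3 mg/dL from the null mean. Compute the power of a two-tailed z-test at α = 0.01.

SE = σ/√n = 21/√83 = 2.305. Non-centrality λ = d/SE = 3/2.305 = 1.301. Power ≈ Φ(λ - z_{α/2}) = Φ(1.301 - 2.576) = Φ(-1.275) = 0.101.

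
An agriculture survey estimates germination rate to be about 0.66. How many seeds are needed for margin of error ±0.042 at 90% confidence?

n = z²p(1-p)/E² = 1.645²×0.66×0.34/0.042² = 344.2 → n = 345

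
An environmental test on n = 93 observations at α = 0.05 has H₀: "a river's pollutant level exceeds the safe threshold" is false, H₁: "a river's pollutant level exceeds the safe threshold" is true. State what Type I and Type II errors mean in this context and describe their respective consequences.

Type I (false positive): concluding that a river's pollutant level exceeds the safe threshold when it is not — shutting down a compliant factory unnecessarily. Type II (false negative): failing to conclude that a river's pollutant level exceeds the safe threshold when it is — allowing unsafe pollution to continue. Which is costlier depends on domain priorities and is a judgement call rather than a statistical fact.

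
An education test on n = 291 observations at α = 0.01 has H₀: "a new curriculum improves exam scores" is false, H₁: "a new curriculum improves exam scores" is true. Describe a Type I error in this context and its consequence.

Type I error: rejecting H₀ when it is true — concluding that a new curriculum improves exam scores when in fact it is not. Consequence: adopting a curriculum that gives no real benefit — disruption for nothing.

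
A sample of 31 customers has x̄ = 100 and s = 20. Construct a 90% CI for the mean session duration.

CI = x̄ ± t*(s/√n) = 100 ± 1.697(20/√31) = (93.9, 106.1)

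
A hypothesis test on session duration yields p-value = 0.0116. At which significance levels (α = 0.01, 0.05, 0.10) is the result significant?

p = 0.0116. Significant at: α = 0.05, 0.1.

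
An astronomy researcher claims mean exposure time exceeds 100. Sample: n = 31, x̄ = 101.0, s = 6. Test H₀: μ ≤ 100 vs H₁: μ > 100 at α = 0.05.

t = (101.0 - 100)/(6/√31) = 0.928, df = 30. Critical t = 1.697. Fail to reject H₀.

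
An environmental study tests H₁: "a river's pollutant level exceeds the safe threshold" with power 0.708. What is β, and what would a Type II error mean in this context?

β = 1 - power = 1 - 0.708 = 0.292. A Type II error is failing to reject H₀ when H₀ is false (false negative) — here, failing to conclude that a river's pollutant level exceeds the safe threshold when in fact it is true. Consequence: allowing unsafe pollution to continue.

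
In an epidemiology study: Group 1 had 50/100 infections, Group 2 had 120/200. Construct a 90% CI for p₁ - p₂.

p̂₁ = 0.5, p̂₂ = 0.6. Difference = -0.1. CI = (-0.2, 0.0)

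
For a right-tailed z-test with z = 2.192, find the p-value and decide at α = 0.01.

p = P(Z > 2.192) = 1 - Φ(2.192) ≈ 0.0142. Since p ≥ 0.01, fail to reject H₀ (not significant) at α = 0.01.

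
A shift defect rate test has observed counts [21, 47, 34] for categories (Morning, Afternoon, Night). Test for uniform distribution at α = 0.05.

Expected = 34 each. χ² = Σ(O-E)²/E = 9.941. df = 2, critical value = 5.991. Reject H₀.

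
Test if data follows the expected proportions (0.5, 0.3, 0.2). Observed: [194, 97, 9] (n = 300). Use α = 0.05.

Expected: [150.0, 90.0, 60.0]. χ² = 56.801. df = 2, critical = 5.991. Reject H₀.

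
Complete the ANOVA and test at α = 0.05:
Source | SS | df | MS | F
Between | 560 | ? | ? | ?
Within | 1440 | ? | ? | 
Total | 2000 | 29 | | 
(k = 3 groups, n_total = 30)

df_between = 2, df_within = 27. MS_between = 280.0, MS_within = 53.33. F = 5.25, F_crit ≈ 3.354. Reject H₀.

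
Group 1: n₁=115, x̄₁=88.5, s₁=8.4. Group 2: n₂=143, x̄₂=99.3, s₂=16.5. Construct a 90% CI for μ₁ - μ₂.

Difference = -10.8. SE = √(8.4²/115 + 16.5²/143) = 1.587. CI = (-13.41, -8.19)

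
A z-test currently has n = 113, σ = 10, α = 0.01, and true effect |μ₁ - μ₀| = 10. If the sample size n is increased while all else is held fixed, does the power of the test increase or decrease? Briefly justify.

Power increases: a larger n shrinks the standard error σ/√n, moving the sampling distribution under H₁ further from the critical value.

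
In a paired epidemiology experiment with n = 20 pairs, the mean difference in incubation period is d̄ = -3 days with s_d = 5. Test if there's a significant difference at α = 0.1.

t = d̄/(s_d/√n) = -3/(5/√20) = -2.683. df = 19, critical t = ±1.729. Reject H₀.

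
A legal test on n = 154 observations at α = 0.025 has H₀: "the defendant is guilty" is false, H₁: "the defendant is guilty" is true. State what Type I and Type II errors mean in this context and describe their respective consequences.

Type I (false positive): concluding that the defendant is guilty when it is not — convicting an innocent person. Type II (false negative): failing to conclude that the defendant is guilty when it is — acquitting a guilty person. Which is costlier depends on domain priorities and is a judgement call rather than a statistical fact.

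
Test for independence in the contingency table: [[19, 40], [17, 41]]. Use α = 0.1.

χ² = 0.115. df = 1, critical = 2.706. Fail to reject H₀. No evidence of dependence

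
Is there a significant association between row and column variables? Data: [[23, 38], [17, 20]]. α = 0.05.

χ² = 0.647. df = 1, critical = 3.841. Fail to reject H₀. No evidence of dependence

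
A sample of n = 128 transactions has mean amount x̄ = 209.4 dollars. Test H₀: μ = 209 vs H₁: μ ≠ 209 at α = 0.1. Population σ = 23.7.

z = (x̄ - μ₀)/(σ/√n) = (209.4 - 209)/(23.7/√128) = 0.191. Critical value: ±1.645. Since |0.191| ≤ 1.645, Fail to reject H₀.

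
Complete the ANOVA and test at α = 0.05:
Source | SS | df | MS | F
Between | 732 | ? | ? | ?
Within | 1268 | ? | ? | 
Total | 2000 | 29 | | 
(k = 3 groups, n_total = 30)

df_between = 2, df_within = 27. MS_between = 366.0, MS_within = 46.96. F = 7.793, F_crit ≈ 3.354. Reject H₀.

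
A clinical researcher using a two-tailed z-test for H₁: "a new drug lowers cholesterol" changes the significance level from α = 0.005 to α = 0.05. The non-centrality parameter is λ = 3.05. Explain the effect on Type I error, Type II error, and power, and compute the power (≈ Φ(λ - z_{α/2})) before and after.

Increasing α from 0.005 to 0.05:
• Type I error rate increases (α is the Type I rate by definition).
• Critical value moves from z_{α/2} = 2.807 to 1.96, so power = Φ(λ - z_{α/2}) goes from Φ(3.05 - 2.807) = 0.596 to Φ(3.05 - 1.96) = 0.862.
• Type II error rate β = 1 - power therefore decreases (0.404 → 0.138).
Appropriate when false negatives are costly — here, shelving an effective drug — patients miss out on a treatment that would have helped.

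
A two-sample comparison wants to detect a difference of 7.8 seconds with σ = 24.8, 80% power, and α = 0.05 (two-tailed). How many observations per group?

n per group = 2(z_α/2 + z_β)²σ²/d² = 2×(1.96 + 0.84)²×24.8²/7.8² = 158.5 → n = 159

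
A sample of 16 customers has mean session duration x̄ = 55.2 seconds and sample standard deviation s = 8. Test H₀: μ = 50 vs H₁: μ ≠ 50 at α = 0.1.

t = (x̄ - μ₀)/(s/√n) = (55.2 - 50)/(8/√16) = 2.6. df = 15, critical t = ±1.753. Reject H₀.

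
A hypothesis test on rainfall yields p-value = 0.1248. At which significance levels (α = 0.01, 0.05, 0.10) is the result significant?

p = 0.1248. Not significant at any of the given levels.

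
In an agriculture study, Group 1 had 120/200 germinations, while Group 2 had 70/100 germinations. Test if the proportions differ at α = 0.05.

p̂₁ = 0.6, p̂₂ = 0.7, pooled p̂ = 0.633. z = -1.694. Critical: ±1.96. Fail to reject H₀.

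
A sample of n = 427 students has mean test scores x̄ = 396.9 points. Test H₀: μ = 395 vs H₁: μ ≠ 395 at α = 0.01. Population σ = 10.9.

z = (x̄ - μ₀)/(σ/√n) = (396.9 - 395)/(10.9/√427) = 3.602. Critical value: ±2.576. Since |3.602| > 2.576, Reject H₀.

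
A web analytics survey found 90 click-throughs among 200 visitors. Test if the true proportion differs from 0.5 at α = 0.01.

p̂ = 0.45, p₀ = 0.5. z = (p̂ - p₀)/√(p₀(1-p₀)/n) = -1.414. Critical: ±2.576. Fail to reject H₀.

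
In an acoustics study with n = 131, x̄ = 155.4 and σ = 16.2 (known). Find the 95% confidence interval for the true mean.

CI = x̄ ± z*(σ/√n) = 155.4 ± 1.96(16.2/√131) = 155.4 ± 2.77 = (152.63, 158.17)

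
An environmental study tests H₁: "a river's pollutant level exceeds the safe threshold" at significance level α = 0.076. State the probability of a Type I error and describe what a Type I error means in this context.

P(Type I error) = α = 0.076. A Type I error is rejecting H₀ when H₀ is actually true (false positive) — here, concluding that a river's pollutant level exceeds the safe threshold when in fact this is not the case. Consequence: shutting down a compliant factory unnecessarily.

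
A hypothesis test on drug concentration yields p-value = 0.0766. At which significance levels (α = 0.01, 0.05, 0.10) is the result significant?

p = 0.0766. Significant at: α = 0.1.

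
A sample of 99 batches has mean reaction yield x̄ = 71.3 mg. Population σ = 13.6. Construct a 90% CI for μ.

CI = x̄ ± z*(σ/√n) = 71.3 ± 1.645(13.6/√99) = 71.3 ± 2.25 = (69.05, 73.55)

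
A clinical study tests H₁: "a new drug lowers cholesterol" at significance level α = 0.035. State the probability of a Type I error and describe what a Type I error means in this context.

P(Type I error) = α = 0.035. A Type I error is rejecting H₀ when H₀ is actually true (false positive) — here, concluding that a new drug lowers cholesterol when in fact this is not the case. Consequence: approving an ineffective drug — patients take a useless medication and may skip effective alternatives.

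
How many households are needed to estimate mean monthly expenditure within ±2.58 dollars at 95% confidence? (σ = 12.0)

n = (z*σ/E)² = (1.96×12.0/2.58)² = 83.1 → n = 84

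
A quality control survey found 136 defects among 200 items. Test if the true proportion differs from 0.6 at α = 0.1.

p̂ = 0.68, p₀ = 0.6. z = (p̂ - p₀)/√(p₀(1-p₀)/n) = 2.309. Critical: ±1.645. Reject H₀.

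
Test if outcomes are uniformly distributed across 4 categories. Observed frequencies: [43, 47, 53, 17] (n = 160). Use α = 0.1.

Expected = 40 each. χ² = Σ(O-E)²/E = 18.9. df = 3, critical value = 6.251. Reject H₀.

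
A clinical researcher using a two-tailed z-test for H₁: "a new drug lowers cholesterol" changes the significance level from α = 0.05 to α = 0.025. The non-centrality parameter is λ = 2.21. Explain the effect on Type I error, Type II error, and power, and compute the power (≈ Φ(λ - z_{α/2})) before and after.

Decreasing α from 0.05 to 0.025:
• Type I error rate decreases (α is the Type I rate by definition).
• Critical value moves from z_{α/2} = 1.96 to 2.241, so power = Φ(λ - z_{α/2}) goes from Φ(2.21 - 1.96) = 0.599 to Φ(2.21 - 2.241) = 0.488.
• Type II error rate β = 1 - power therefore increases (0.401 → 0.512).
Appropriate when false positives are costly — here, approving an ineffective drug — patients take a useless medication and may skip effective alternatives.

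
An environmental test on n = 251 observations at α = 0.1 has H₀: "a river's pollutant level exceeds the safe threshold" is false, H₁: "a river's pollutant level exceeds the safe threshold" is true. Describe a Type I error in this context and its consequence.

Type I error: rejecting H₀ when it is true — concluding that a river's pollutant level exceeds the safe threshold when in fact it is not. Consequence: shutting down a compliant factory unnecessarily.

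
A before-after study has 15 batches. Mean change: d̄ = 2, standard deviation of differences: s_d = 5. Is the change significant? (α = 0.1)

t = d̄/(s_d/√n) = 2/(5/√15) = 1.549. df = 14, critical t = ±1.761. Fail to reject H₀.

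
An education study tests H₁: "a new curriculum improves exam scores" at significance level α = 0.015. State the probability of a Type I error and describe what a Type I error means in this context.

P(Type I error) = α = 0.015. A Type I error is rejecting H₀ when H₀ is actually true (false positive) — here, concluding that a new curriculum improves exam scores when in fact this is not the case. Consequence: adopting a curriculum that gives no real benefit — disruption for nothing.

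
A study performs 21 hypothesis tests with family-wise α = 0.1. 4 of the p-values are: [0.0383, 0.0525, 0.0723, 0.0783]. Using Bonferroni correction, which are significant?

Bonferroni α = 0.1/21 = 0.00476. None of the given p-values are significant.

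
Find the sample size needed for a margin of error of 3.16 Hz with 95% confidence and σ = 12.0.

n = (z*σ/E)² = (1.96×12.0/3.16)² = 55.4 → n = 56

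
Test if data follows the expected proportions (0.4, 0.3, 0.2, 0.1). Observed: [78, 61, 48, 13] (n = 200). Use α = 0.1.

Expected: [80.0, 60.0, 40.0, 20.0]. χ² = 4.117. df = 3, critical = 6.251. Fail to reject H₀.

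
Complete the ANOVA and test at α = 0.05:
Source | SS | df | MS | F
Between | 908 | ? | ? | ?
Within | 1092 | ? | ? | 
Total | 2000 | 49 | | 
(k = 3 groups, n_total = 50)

df_between = 2, df_within = 47. MS_between = 454.0, MS_within = 23.23. F = 19.54, F_crit ≈ 3.195. Reject H₀.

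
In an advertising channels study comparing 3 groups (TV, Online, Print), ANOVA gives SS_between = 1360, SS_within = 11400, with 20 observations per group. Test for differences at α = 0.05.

df_between = 2, df_within = 57. F = MS_between/MS_within = 680.0/200.0 = 3.4. F_crit ≈ 3.159. Reject H₀. At least one mean differs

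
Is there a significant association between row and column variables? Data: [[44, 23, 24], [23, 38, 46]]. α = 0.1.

χ² = 15.996. df = 2, critical = 4.605. Reject H₀. Variables are dependent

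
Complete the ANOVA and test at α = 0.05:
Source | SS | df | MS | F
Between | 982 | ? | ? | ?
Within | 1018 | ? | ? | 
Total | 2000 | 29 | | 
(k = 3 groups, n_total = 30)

df_between = 2, df_within = 27. MS_between = 491.0, MS_within = 37.7. F = 13.023, F_crit ≈ 3.354. Reject H₀.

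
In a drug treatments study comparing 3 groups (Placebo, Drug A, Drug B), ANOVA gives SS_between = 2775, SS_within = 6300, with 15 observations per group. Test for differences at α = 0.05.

df_between = 2, df_within = 42. F = MS_between/MS_within = 1387.5/150.0 = 9.25. F_crit ≈ 3.22. Reject H₀. At least one mean differs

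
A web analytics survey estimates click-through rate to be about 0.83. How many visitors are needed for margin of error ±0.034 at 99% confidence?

n = z²p(1-p)/E² = 2.576²×0.83×0.17/0.034² = 810.0 → n = 810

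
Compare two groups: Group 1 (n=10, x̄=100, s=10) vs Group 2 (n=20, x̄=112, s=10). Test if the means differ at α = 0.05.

Pooled sp = 10.0. t = -3.098, df = 28. Critical t = ±2.048. Reject H₀.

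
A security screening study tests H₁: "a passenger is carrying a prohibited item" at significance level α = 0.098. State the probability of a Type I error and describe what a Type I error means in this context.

P(Type I error) = α = 0.098. A Type I error is rejecting H₀ when H₀ is actually true (false positive) — here, concluding that a passenger is carrying a prohibited item when in fact this is not the case. Consequence: detaining an innocent passenger — delay and inconvenience.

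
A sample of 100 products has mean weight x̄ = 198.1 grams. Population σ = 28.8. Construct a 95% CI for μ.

CI = x̄ ± z*(σ/√n) = 198.1 ± 1.96(28.8/√100) = 198.1 ± 5.64 = (192.46, 203.74)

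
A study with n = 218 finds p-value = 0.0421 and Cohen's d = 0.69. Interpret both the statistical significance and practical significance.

Statistically significant (p = 0.0421 < 0.05). Cohen's d = 0.69 indicates a medium effect size. Both statistical and practical significance should be considered.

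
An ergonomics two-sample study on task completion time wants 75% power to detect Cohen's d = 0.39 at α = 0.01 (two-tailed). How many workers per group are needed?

z_{α/2} = 2.576, z_β = Φ⁻¹(0.75) = 0.674. For small effect (d = 0.39): n per group = 2(z_{α/2} + z_β)²/d² = 2(2.576 + 0.674)²/0.39² = 138.9 → 139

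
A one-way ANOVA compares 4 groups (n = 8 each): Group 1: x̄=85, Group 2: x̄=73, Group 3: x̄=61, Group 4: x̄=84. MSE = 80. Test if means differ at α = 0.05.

Grand mean = 75.75. SS_between = 3030.0, MS_between = 1010.0. F = 12.625, F_crit ≈ 2.947. Reject H₀.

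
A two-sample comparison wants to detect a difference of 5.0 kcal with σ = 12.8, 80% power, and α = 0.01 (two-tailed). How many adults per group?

n per group = 2(z_α/2 + z_β)²σ²/d² = 2×(2.576 + 0.84)²×12.8²/5.0² = 152.9 → n = 153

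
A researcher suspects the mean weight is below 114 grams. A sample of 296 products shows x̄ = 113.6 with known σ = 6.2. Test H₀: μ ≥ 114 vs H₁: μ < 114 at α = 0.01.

z = -1.11. Critical value: -2.33. Fail to reject H₀.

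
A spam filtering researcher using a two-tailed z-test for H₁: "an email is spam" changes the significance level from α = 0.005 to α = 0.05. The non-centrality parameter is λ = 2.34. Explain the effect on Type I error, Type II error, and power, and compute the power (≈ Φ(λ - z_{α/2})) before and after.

Increasing α from 0.005 to 0.05:
• Type I error rate increases (α is the Type I rate by definition).
• Critical value moves from z_{α/2} = 2.807 to 1.96, so power = Φ(λ - z_{α/2}) goes from Φ(2.34 - 2.807) = 0.32 to Φ(2.34 - 1.96) = 0.648.
• Type II error rate β = 1 - power therefore decreases (0.68 → 0.352).
Appropriate when false negatives are costly — here, a spam email lands in the inbox.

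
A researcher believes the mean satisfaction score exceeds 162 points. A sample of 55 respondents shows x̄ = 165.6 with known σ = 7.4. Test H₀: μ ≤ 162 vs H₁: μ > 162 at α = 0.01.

z = 3.608. Critical value: 2.33. Reject H₀.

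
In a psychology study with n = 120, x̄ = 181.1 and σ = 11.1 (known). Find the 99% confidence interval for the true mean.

CI = x̄ ± z*(σ/√n) = 181.1 ± 2.576(11.1/√120) = 181.1 ± 2.61 = (178.49, 183.71)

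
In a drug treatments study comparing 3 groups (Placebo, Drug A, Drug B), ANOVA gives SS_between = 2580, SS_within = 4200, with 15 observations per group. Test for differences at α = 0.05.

df_between = 2, df_within = 42. F = MS_between/MS_within = 1290.0/100.0 = 12.9. F_crit ≈ 3.22. Reject H₀. At least one mean differs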